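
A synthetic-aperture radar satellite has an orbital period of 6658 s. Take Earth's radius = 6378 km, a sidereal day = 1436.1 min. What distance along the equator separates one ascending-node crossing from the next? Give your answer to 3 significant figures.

During one orbit Earth rotates (6658.0 / 86166) × 360° = 27.82°.
At the equator that is 27.82° × (2π·6378/360) km/° = 27.82 × 111.3 = 3097 km.

3100 km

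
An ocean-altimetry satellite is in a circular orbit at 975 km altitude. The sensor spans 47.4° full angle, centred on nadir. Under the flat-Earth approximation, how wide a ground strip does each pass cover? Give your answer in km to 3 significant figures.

Half-angle = 47.4°/2 = 23.7°.
Swath width ≈ 2h·tan(θ/2) = 2 × 975 × tan(23.7°) = 856.0 km.

856 km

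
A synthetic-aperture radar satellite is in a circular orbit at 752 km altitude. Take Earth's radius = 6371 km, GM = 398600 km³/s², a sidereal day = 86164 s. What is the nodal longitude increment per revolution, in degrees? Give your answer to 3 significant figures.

Semi-major axis a = 6371 + 752 = 7123 km. Period T = 2π√(a³/μ) = 2π√(7123³/398600) = 5982.8 s = 99.71 min.
During one orbit Earth rotates (5982.8 / 86164) × 360° = 25.00°.

25.0°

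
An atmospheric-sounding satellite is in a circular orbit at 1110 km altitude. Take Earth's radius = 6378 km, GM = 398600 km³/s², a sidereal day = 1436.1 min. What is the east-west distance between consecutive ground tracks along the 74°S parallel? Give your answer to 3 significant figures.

827 km

Semi-major axis a = 6378 + 1110 = 7488 km. Period T = 2π√(a³/μ) = 2π√(7488³/398600) = 6448.5 s = 107.48 min.
Node shift per orbit = (6448.5/86166) × 360° = 26.94°.
Equatorial spacing = 26.94 × 111.3 km/° = 2999 km.
At 74° latitude, spacing = 2999 × cos(74°) = 827 km.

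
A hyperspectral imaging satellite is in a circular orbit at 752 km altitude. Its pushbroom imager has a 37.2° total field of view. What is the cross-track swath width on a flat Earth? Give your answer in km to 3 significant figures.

Half-angle = 37.2°/2 = 18.6°.
Swath width ≈ 2h·tan(θ/2) = 2 × 752 × tan(18.6°) = 506.2 km.

506 km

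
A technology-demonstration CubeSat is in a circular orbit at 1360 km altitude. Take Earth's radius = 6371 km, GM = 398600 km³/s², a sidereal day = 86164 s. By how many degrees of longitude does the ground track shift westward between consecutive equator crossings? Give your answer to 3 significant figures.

Semi-major axis a = 6371 + 1360 = 7731 km. Period T = 2π√(a³/μ) = 2π√(7731³/398600) = 6765.0 s = 112.75 min.
During one orbit Earth rotates (6765.0 / 86164) × 360° = 28.26°.

28.3°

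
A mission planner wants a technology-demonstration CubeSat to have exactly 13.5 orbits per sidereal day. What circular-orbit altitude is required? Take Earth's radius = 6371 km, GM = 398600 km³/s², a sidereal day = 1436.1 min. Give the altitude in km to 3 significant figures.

Required period T = 86166 / 13.5 = 6382.7 s.
From T = 2π√(a³/μ): a = (μ T²/4π²)^(1/3) = (398600 × 6382.7² / 4π²)^(1/3) = 7437 km.
Altitude h = a − R = 7437 − 6371 = 1066 km.

1070 km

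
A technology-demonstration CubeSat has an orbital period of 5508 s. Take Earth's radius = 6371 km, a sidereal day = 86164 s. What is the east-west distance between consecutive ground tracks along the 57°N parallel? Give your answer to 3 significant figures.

Node shift per orbit = (5508.0/86164) × 360° = 23.01°.
Equatorial spacing = 23.01 × 111.2 km/° = 2559 km.
At 57° latitude, spacing = 2559 × cos(57°) = 1394 km.

1390 km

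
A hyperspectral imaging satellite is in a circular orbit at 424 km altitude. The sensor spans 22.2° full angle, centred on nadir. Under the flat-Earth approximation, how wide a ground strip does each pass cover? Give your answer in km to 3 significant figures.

166 km

Half-angle = 22.2°/2 = 11.1°.
Swath width ≈ 2h·tan(θ/2) = 2 × 424 × tan(11.1°) = 166.4 km.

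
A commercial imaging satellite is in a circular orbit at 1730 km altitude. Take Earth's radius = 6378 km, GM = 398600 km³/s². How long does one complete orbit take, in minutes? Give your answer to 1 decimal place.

Semi-major axis a = 6378 + 1730 = 8108 km. Period T = 2π√(a³/μ) = 2π√(8108³/398600) = 7265.8 s = 121.10 min.

121.1 min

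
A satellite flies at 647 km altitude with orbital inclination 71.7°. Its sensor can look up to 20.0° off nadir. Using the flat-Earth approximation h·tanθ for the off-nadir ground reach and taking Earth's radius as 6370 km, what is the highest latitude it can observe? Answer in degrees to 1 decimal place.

For a prograde orbit the ground track reaches latitude ±i = ±71.7°.
Sensor half-swath on the ground ≈ 647·tan(20.0°) = 235 km = 2.12° of latitude.
Maximum observable latitude ≈ 71.7 + 2.12 = 73.8°.

73.8°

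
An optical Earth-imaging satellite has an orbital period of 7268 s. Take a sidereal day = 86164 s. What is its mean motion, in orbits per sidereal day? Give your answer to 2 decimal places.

11.86

Orbits per sidereal day = 86164 / 7268.0 = 11.855.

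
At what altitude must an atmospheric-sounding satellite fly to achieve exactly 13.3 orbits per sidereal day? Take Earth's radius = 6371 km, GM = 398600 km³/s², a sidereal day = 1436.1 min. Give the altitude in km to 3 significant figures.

1140 km

Required period T = 86166 / 13.3 = 6478.6 s.
From T = 2π√(a³/μ): a = (μ T²/4π²)^(1/3) = (398600 × 6478.6² / 4π²)^(1/3) = 7511 km.
Altitude h = a − R = 7511 − 6371 = 1140 km.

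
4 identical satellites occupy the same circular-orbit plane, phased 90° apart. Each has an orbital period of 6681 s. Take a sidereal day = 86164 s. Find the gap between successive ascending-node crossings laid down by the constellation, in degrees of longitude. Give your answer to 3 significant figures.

6.98°

Single-satellite node shift = (6681.0/86164) × 360° = 27.91°.
With 4 satellites evenly phased, successive equator crossings are 27.91/4 = 6.978° apart.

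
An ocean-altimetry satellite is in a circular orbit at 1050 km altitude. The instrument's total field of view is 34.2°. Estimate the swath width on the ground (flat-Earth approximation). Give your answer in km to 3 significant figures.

646 km

Half-angle = 34.2°/2 = 17.1°.
Swath width ≈ 2h·tan(θ/2) = 2 × 1050 × tan(17.1°) = 646.0 km.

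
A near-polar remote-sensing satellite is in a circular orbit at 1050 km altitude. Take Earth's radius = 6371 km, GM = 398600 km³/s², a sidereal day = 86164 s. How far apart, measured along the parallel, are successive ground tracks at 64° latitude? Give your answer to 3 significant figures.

Semi-major axis a = 6371 + 1050 = 7421 km. Period T = 2π√(a³/μ) = 2π√(7421³/398600) = 6362.2 s = 106.04 min.
Node shift per orbit = (6362.2/86164) × 360° = 26.58°.
Equatorial spacing = 26.58 × 111.2 km/° = 2956 km.
At 64° latitude, spacing = 2956 × cos(64°) = 1296 km.

1300 km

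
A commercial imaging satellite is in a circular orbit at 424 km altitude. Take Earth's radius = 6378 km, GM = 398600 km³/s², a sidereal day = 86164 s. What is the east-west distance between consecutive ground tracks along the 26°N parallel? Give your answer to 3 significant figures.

Semi-major axis a = 6378 + 424 = 6802 km. Period T = 2π√(a³/μ) = 2π√(6802³/398600) = 5583.0 s = 93.05 min.
Node shift per orbit = (5583.0/86164) × 360° = 23.33°.
Equatorial spacing = 23.33 × 111.3 km/° = 2597 km.
At 26° latitude, spacing = 2597 × cos(26°) = 2334 km.

2330 km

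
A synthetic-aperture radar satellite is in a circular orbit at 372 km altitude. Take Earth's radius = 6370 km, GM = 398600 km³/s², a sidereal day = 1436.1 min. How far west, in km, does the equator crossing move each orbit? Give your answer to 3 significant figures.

Semi-major axis a = 6370 + 372 = 6742 km. Period T = 2π√(a³/μ) = 2π√(6742³/398600) = 5509.3 s = 91.82 min.
During one orbit Earth rotates (5509.3 / 86166) × 360° = 23.02°.
At the equator that is 23.02° × (2π·6370/360) km/° = 23.02 × 111.2 = 2559 km.

2560 km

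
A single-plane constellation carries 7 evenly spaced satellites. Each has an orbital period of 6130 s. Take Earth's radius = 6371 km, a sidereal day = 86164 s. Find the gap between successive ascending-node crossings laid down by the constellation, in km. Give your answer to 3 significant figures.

Single-satellite node shift = (6130.0/86164) × 360° = 25.61°.
With 7 satellites evenly phased, successive equator crossings are 25.61/7 = 3.659° apart.
That is 3.659 × 111.2 = 407 km at the equator.

407 km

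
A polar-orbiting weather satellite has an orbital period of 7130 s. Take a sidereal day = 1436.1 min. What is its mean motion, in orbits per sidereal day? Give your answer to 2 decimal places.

Orbits per sidereal day = 86166 / 7130.0 = 12.085.

12.08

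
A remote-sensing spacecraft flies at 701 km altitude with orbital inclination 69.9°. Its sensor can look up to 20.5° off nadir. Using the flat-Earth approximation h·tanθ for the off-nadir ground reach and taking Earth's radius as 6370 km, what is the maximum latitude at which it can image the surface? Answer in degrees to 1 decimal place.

72.3°

For a prograde orbit the ground track reaches latitude ±i = ±69.9°.
Sensor half-swath on the ground ≈ 701·tan(20.5°) = 262 km = 2.36° of latitude.
Maximum observable latitude ≈ 69.9 + 2.36 = 72.3°.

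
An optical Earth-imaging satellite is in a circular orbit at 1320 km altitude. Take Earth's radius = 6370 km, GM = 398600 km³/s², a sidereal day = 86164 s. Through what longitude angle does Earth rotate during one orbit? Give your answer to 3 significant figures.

Semi-major axis a = 6370 + 1320 = 7690 km. Period T = 2π√(a³/μ) = 2π√(7690³/398600) = 6711.2 s = 111.85 min.
During one orbit Earth rotates (6711.2 / 86164) × 360° = 28.04°.

28.0°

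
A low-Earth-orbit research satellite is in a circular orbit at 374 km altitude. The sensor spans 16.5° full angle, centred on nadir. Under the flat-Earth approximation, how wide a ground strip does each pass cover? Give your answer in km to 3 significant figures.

Half-angle = 16.5°/2 = 8.25°.
Swath width ≈ 2h·tan(θ/2) = 2 × 374 × tan(8.25°) = 108.5 km.

108 km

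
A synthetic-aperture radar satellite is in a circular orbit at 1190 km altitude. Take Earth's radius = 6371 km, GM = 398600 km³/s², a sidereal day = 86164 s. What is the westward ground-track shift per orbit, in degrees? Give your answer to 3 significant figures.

27.3°

Semi-major axis a = 6371 + 1190 = 7561 km. Period T = 2π√(a³/μ) = 2π√(7561³/398600) = 6543.0 s = 109.05 min.
During one orbit Earth rotates (6543.0 / 86164) × 360° = 27.34°.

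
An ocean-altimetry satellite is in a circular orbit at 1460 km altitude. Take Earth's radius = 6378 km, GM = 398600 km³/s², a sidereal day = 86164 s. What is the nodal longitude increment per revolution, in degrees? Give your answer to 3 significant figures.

28.9°

Semi-major axis a = 6378 + 1460 = 7838 km. Period T = 2π√(a³/μ) = 2π√(7838³/398600) = 6905.9 s = 115.10 min.
During one orbit Earth rotates (6905.9 / 86164) × 360° = 28.85°.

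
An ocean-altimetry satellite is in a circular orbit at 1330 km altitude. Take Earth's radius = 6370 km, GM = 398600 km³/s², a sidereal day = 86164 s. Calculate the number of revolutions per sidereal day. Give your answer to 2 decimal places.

12.81

Semi-major axis a = 6370 + 1330 = 7700 km. Period T = 2π√(a³/μ) = 2π√(7700³/398600) = 6724.3 s = 112.07 min.
Orbits per sidereal day = 86164 / 6724.3 = 12.814.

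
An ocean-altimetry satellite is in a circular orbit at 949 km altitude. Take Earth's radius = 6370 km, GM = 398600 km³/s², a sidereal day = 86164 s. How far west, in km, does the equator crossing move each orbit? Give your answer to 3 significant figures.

2890 km

Semi-major axis a = 6370 + 949 = 7319 km. Period T = 2π√(a³/μ) = 2π√(7319³/398600) = 6231.4 s = 103.86 min.
During one orbit Earth rotates (6231.4 / 86164) × 360° = 26.04°.
At the equator that is 26.04° × (2π·6370/360) km/° = 26.04 × 111.2 = 2895 km.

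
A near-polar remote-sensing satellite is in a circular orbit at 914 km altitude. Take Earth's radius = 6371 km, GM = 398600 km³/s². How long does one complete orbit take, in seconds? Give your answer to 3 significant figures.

6190 seconds

Semi-major axis a = 6371 + 914 = 7285 km. Period T = 2π√(a³/μ) = 2π√(7285³/398600) = 6188.1 s = 103.13 min.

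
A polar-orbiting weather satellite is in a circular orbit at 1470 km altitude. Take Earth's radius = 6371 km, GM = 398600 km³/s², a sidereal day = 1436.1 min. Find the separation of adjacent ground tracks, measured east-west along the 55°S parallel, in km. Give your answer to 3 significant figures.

1840 km

Semi-major axis a = 6371 + 1470 = 7841 km. Period T = 2π√(a³/μ) = 2π√(7841³/398600) = 6909.8 s = 115.16 min.
Node shift per orbit = (6909.8/86166) × 360° = 28.87°.
Equatorial spacing = 28.87 × 111.2 km/° = 3210 km.
At 55° latitude, spacing = 3210 × cos(55°) = 1841 km.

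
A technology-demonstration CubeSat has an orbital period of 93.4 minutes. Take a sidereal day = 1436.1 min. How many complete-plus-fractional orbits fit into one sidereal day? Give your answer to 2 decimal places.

T = 93.4 min = 5604.0 s.
Orbits per sidereal day = 86166 / 5604.0 = 15.376.

15.38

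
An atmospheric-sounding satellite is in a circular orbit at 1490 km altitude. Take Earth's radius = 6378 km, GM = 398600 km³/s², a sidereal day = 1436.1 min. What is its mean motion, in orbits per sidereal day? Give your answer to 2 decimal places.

12.41

Semi-major axis a = 6378 + 1490 = 7868 km. Period T = 2π√(a³/μ) = 2π√(7868³/398600) = 6945.6 s = 115.76 min.
Orbits per sidereal day = 86166 / 6945.6 = 12.406.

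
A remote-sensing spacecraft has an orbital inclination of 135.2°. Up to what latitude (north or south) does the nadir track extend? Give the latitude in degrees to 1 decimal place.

Retrograde orbit: the ground track reaches ±(180° − i) = ±(180 − 135.2) = ±44.8°.

44.8°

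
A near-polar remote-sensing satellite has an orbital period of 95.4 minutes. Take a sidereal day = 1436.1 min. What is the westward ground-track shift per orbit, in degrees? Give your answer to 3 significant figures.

23.9°

T = 95.4 min = 5724.0 s.
During one orbit Earth rotates (5724.0 / 86166) × 360° = 23.91°.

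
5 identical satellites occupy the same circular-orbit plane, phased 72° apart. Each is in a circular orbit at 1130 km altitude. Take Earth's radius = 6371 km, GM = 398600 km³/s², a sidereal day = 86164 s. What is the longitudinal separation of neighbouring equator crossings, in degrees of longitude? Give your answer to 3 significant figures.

Semi-major axis a = 6371 + 1130 = 7501 km. Period T = 2π√(a³/μ) = 2π√(7501³/398600) = 6465.3 s = 107.76 min.
Single-satellite node shift = (6465.3/86164) × 360° = 27.01°.
With 5 satellites evenly phased, successive equator crossings are 27.01/5 = 5.403° apart.

5.40°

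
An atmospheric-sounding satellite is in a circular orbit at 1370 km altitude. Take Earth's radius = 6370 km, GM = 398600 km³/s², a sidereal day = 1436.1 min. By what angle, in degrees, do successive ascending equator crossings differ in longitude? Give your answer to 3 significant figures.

28.3°

Semi-major axis a = 6370 + 1370 = 7740 km. Period T = 2π√(a³/μ) = 2π√(7740³/398600) = 6776.8 s = 112.95 min.
During one orbit Earth rotates (6776.8 / 86166) × 360° = 28.31°.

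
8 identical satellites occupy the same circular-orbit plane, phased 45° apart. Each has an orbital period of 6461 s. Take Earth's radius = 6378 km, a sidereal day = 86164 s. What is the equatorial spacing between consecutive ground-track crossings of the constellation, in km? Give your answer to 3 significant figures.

Single-satellite node shift = (6461.0/86164) × 360° = 26.99°.
With 8 satellites evenly phased, successive equator crossings are 26.99/8 = 3.374° apart.
That is 3.374 × 111.3 = 376 km at the equator.

376 km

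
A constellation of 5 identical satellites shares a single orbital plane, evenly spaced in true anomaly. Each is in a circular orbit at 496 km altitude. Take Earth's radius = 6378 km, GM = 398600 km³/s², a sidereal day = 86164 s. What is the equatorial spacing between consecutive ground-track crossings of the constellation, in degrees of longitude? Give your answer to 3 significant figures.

Semi-major axis a = 6378 + 496 = 6874 km. Period T = 2π√(a³/μ) = 2π√(6874³/398600) = 5671.9 s = 94.53 min.
Single-satellite node shift = (5671.9/86164) × 360° = 23.70°.
With 5 satellites evenly phased, successive equator crossings are 23.70/5 = 4.739° apart.

4.74°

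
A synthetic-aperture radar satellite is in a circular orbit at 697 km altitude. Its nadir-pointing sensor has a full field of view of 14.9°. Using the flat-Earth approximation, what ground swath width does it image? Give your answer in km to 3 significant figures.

Half-angle = 14.9°/2 = 7.45°.
Swath width ≈ 2h·tan(θ/2) = 2 × 697 × tan(7.45°) = 182.3 km.

182 km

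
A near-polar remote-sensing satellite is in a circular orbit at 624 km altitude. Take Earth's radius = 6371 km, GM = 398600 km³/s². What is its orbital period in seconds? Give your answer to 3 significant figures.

Semi-major axis a = 6371 + 624 = 6995 km. Period T = 2π√(a³/μ) = 2π√(6995³/398600) = 5822.3 s = 97.04 min.

5820 seconds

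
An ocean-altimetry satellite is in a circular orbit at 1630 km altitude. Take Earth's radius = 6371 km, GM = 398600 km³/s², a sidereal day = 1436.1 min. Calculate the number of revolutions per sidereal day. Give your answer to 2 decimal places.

12.10

Semi-major axis a = 6371 + 1630 = 8001 km. Period T = 2π√(a³/μ) = 2π√(8001³/398600) = 7122.4 s = 118.71 min.
Orbits per sidereal day = 86166 / 7122.4 = 12.098.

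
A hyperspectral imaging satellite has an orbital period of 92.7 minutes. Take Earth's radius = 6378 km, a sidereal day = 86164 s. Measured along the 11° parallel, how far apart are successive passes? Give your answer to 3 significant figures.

T = 92.7 min = 5562.0 s.
Node shift per orbit = (5562.0/86164) × 360° = 23.24°.
Equatorial spacing = 23.24 × 111.3 km/° = 2587 km.
At 11° latitude, spacing = 2587 × cos(11°) = 2539 km.

2540 km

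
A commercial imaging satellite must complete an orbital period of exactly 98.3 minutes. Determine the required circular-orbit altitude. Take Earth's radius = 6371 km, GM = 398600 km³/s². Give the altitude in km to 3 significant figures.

T = 98.3 min = 5898.0 s.
From T = 2π√(a³/μ): a = (μ T²/4π²)^(1/3) = (398600 × 5898.0² / 4π²)^(1/3) = 7056 km.
Altitude h = a − R = 7056 − 6371 = 685 km.

685 km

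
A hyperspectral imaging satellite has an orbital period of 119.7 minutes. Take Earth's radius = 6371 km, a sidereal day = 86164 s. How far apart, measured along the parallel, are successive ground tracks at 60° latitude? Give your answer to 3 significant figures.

T = 119.7 min = 7182.0 s.
Node shift per orbit = (7182.0/86164) × 360° = 30.01°.
Equatorial spacing = 30.01 × 111.2 km/° = 3337 km.
At 60° latitude, spacing = 3337 × cos(60°) = 1668 km.

1670 km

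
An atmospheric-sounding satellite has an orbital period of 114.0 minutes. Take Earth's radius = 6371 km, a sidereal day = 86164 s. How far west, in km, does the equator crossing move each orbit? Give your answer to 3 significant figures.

T = 114.0 min = 6840.0 s.
During one orbit Earth rotates (6840.0 / 86164) × 360° = 28.58°.
At the equator that is 28.58° × (2π·6371/360) km/° = 28.58 × 111.2 = 3178 km.

3180 km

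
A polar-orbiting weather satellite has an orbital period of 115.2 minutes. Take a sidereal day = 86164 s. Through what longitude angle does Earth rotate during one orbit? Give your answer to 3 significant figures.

28.9°

T = 115.2 min = 6912.0 s.
During one orbit Earth rotates (6912.0 / 86164) × 360° = 28.88°.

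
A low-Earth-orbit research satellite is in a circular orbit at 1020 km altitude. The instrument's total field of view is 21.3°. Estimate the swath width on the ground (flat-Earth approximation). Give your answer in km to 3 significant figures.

384 km

Half-angle = 21.3°/2 = 10.65°.
Swath width ≈ 2h·tan(θ/2) = 2 × 1020 × tan(10.65°) = 383.6 km.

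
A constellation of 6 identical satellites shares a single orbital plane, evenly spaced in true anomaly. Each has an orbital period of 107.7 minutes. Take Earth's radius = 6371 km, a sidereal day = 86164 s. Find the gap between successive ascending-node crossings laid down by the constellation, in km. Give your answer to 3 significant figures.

500 km

T = 107.7 min = 6462.0 s.
Single-satellite node shift = (6462.0/86164) × 360° = 27.00°.
With 6 satellites evenly phased, successive equator crossings are 27.00/6 = 4.500° apart.
That is 4.500 × 111.2 = 500 km at the equator.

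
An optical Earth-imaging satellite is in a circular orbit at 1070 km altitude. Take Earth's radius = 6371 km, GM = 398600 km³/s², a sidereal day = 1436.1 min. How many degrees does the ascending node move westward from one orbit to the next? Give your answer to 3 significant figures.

Semi-major axis a = 6371 + 1070 = 7441 km. Period T = 2π√(a³/μ) = 2π√(7441³/398600) = 6387.9 s = 106.47 min.
During one orbit Earth rotates (6387.9 / 86166) × 360° = 26.69°.

26.7°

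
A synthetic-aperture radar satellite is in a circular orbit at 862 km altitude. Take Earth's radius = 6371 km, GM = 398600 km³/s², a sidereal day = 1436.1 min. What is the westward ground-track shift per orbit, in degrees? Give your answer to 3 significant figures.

25.6°

Semi-major axis a = 6371 + 862 = 7233 km. Period T = 2π√(a³/μ) = 2π√(7233³/398600) = 6121.9 s = 102.03 min.
During one orbit Earth rotates (6121.9 / 86166) × 360° = 25.58°.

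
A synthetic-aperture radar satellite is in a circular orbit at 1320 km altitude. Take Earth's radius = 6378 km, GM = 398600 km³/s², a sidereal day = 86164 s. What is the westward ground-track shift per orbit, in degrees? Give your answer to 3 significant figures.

Semi-major axis a = 6378 + 1320 = 7698 km. Period T = 2π√(a³/μ) = 2π√(7698³/398600) = 6721.7 s = 112.03 min.
During one orbit Earth rotates (6721.7 / 86164) × 360° = 28.08°.

28.1°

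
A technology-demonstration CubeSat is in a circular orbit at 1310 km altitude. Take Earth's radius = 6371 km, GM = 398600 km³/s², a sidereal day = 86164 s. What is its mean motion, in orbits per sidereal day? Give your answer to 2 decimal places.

12.86

Semi-major axis a = 6371 + 1310 = 7681 km. Period T = 2π√(a³/μ) = 2π√(7681³/398600) = 6699.4 s = 111.66 min.
Orbits per sidereal day = 86164 / 6699.4 = 12.861.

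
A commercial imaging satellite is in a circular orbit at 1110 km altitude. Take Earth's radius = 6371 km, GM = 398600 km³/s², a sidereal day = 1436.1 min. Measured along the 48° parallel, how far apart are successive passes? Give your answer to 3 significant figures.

2000 km

Semi-major axis a = 6371 + 1110 = 7481 km. Period T = 2π√(a³/μ) = 2π√(7481³/398600) = 6439.5 s = 107.32 min.
Node shift per orbit = (6439.5/86166) × 360° = 26.90°.
Equatorial spacing = 26.90 × 111.2 km/° = 2992 km.
At 48° latitude, spacing = 2992 × cos(48°) = 2002 km.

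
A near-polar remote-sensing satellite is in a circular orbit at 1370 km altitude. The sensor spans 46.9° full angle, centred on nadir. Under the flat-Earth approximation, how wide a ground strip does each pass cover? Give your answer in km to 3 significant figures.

1190 km

Half-angle = 46.9°/2 = 23.45°.
Swath width ≈ 2h·tan(θ/2) = 2 × 1370 × tan(23.45°) = 1188.5 km.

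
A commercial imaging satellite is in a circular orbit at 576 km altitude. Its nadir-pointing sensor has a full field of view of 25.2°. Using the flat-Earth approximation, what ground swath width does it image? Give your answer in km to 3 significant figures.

258 km

Half-angle = 25.2°/2 = 12.6°.
Swath width ≈ 2h·tan(θ/2) = 2 × 576 × tan(12.6°) = 257.5 km.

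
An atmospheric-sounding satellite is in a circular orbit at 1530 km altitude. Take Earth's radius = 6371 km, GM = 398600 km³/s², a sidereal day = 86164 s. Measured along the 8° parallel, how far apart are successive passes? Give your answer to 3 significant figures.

3220 km

Semi-major axis a = 6371 + 1530 = 7901 km. Period T = 2π√(a³/μ) = 2π√(7901³/398600) = 6989.3 s = 116.49 min.
Node shift per orbit = (6989.3/86164) × 360° = 29.20°.
Equatorial spacing = 29.20 × 111.2 km/° = 3247 km.
At 8° latitude, spacing = 3247 × cos(8°) = 3216 km.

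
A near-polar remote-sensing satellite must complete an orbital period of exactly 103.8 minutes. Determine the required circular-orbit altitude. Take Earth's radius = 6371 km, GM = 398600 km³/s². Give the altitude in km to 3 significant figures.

T = 103.8 min = 6228.0 s.
From T = 2π√(a³/μ): a = (μ T²/4π²)^(1/3) = (398600 × 6228.0² / 4π²)^(1/3) = 7316 km.
Altitude h = a − R = 7316 − 6371 = 945 km.

945 km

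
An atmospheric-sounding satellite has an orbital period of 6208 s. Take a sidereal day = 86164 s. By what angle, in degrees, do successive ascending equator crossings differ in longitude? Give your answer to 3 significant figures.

During one orbit Earth rotates (6208.0 / 86164) × 360° = 25.94°.

25.9°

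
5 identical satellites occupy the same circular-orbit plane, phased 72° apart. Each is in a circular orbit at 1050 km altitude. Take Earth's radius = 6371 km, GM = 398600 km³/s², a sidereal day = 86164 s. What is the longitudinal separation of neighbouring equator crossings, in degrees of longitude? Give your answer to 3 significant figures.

5.32°

Semi-major axis a = 6371 + 1050 = 7421 km. Period T = 2π√(a³/μ) = 2π√(7421³/398600) = 6362.2 s = 106.04 min.
Single-satellite node shift = (6362.2/86164) × 360° = 26.58°.
With 5 satellites evenly phased, successive equator crossings are 26.58/5 = 5.316° apart.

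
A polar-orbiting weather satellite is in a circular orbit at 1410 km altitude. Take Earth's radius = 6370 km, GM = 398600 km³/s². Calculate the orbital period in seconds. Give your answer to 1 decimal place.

6829.4 seconds

Semi-major axis a = 6370 + 1410 = 7780 km. Period T = 2π√(a³/μ) = 2π√(7780³/398600) = 6829.4 s = 113.82 min.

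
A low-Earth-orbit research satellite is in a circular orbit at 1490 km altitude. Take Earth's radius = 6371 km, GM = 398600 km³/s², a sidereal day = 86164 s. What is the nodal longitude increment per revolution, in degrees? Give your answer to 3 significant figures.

Semi-major axis a = 6371 + 1490 = 7861 km. Period T = 2π√(a³/μ) = 2π√(7861³/398600) = 6936.3 s = 115.61 min.
During one orbit Earth rotates (6936.3 / 86164) × 360° = 28.98°.

29.0°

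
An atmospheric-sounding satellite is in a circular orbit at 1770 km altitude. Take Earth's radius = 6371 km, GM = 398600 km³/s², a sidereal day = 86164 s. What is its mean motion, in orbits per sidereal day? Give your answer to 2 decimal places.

Semi-major axis a = 6371 + 1770 = 8141 km. Period T = 2π√(a³/μ) = 2π√(8141³/398600) = 7310.2 s = 121.84 min.
Orbits per sidereal day = 86164 / 7310.2 = 11.787.

11.79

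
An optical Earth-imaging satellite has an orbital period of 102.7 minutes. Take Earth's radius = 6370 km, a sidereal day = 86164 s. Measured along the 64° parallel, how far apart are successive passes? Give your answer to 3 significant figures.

1250 km

T = 102.7 min = 6162.0 s.
Node shift per orbit = (6162.0/86164) × 360° = 25.75°.
Equatorial spacing = 25.75 × 111.2 km/° = 2862 km.
At 64° latitude, spacing = 2862 × cos(64°) = 1255 km.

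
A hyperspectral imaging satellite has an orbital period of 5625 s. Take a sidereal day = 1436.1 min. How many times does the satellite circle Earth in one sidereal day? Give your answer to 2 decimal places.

Orbits per sidereal day = 86166 / 5625.0 = 15.318.

15.32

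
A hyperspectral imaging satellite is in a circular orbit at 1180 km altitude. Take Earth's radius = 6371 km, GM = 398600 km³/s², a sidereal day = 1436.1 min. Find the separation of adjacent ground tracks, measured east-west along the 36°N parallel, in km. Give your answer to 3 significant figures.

Semi-major axis a = 6371 + 1180 = 7551 km. Period T = 2π√(a³/μ) = 2π√(7551³/398600) = 6530.1 s = 108.83 min.
Node shift per orbit = (6530.1/86166) × 360° = 27.28°.
Equatorial spacing = 27.28 × 111.2 km/° = 3034 km.
At 36° latitude, spacing = 3034 × cos(36°) = 2454 km.

2450 km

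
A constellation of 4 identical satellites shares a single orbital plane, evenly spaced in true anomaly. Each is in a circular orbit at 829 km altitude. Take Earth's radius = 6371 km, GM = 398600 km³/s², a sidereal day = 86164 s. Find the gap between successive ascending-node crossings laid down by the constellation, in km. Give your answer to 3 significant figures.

706 km

Semi-major axis a = 6371 + 829 = 7200 km. Period T = 2π√(a³/μ) = 2π√(7200³/398600) = 6080.1 s = 101.33 min.
Single-satellite node shift = (6080.1/86164) × 360° = 25.40°.
With 4 satellites evenly phased, successive equator crossings are 25.40/4 = 6.351° apart.
That is 6.351 × 111.2 = 706 km at the equator.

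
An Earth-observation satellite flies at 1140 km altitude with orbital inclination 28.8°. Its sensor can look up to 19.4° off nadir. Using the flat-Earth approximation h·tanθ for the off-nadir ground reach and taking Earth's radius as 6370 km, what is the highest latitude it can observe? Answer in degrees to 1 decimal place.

32.4°

For a prograde orbit the ground track reaches latitude ±i = ±28.8°.
Sensor half-swath on the ground ≈ 1140·tan(19.4°) = 401 km = 3.61° of latitude.
Maximum observable latitude ≈ 28.8 + 3.61 = 32.4°.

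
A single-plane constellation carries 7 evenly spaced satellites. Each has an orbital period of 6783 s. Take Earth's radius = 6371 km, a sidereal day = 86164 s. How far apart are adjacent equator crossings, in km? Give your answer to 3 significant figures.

Single-satellite node shift = (6783.0/86164) × 360° = 28.34°.
With 7 satellites evenly phased, successive equator crossings are 28.34/7 = 4.049° apart.
That is 4.049 × 111.2 = 450 km at the equator.

450 km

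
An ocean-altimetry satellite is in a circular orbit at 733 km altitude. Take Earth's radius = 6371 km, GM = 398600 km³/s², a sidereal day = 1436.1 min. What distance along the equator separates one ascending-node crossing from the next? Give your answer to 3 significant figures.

2770 km

Semi-major axis a = 6371 + 733 = 7104 km. Period T = 2π√(a³/μ) = 2π√(7104³/398600) = 5958.9 s = 99.31 min.
During one orbit Earth rotates (5958.9 / 86166) × 360° = 24.90°.
At the equator that is 24.90° × (2π·6371/360) km/° = 24.90 × 111.2 = 2768 km.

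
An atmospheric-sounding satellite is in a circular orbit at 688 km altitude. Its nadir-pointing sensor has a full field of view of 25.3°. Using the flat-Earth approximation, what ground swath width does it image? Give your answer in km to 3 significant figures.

309 km

Half-angle = 25.3°/2 = 12.65°.
Swath width ≈ 2h·tan(θ/2) = 2 × 688 × tan(12.65°) = 308.8 km.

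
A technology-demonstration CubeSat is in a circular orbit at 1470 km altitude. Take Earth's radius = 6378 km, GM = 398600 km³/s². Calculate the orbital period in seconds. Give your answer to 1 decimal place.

Semi-major axis a = 6378 + 1470 = 7848 km. Period T = 2π√(a³/μ) = 2π√(7848³/398600) = 6919.1 s = 115.32 min.

6919.1 seconds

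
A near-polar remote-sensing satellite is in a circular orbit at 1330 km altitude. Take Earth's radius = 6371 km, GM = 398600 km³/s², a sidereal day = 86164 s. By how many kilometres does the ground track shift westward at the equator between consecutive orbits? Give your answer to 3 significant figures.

Semi-major axis a = 6371 + 1330 = 7701 km. Period T = 2π√(a³/μ) = 2π√(7701³/398600) = 6725.6 s = 112.09 min.
During one orbit Earth rotates (6725.6 / 86164) × 360° = 28.10°.
At the equator that is 28.10° × (2π·6371/360) km/° = 28.10 × 111.2 = 3125 km.

3120 km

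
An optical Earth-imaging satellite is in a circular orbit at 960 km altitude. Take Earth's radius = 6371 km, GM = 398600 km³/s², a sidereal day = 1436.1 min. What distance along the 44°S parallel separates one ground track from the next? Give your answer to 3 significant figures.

2090 km

Semi-major axis a = 6371 + 960 = 7331 km. Period T = 2π√(a³/μ) = 2π√(7331³/398600) = 6246.8 s = 104.11 min.
Node shift per orbit = (6246.8/86166) × 360° = 26.10°.
Equatorial spacing = 26.10 × 111.2 km/° = 2902 km.
At 44° latitude, spacing = 2902 × cos(44°) = 2088 km.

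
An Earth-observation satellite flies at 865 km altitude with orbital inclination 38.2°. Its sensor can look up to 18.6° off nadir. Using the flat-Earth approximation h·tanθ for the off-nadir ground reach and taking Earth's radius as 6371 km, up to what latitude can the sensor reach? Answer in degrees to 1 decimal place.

40.8°

For a prograde orbit the ground track reaches latitude ±i = ±38.2°.
Sensor half-swath on the ground ≈ 865·tan(18.6°) = 291 km = 2.62° of latitude.
Maximum observable latitude ≈ 38.2 + 2.62 = 40.8°.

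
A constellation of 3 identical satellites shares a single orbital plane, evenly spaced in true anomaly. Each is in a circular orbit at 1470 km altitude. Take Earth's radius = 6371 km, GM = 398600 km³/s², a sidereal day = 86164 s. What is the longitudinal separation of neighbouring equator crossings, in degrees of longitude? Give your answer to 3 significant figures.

Semi-major axis a = 6371 + 1470 = 7841 km. Period T = 2π√(a³/μ) = 2π√(7841³/398600) = 6909.8 s = 115.16 min.
Single-satellite node shift = (6909.8/86164) × 360° = 28.87°.
With 3 satellites evenly phased, successive equator crossings are 28.87/3 = 9.623° apart.

9.62°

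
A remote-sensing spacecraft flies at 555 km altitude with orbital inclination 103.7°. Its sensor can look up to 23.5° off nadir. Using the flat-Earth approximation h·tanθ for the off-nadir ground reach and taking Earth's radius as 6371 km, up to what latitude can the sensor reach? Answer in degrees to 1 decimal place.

Retrograde orbit: the ground track reaches ±(180° − i) = ±(180 − 103.7) = ±76.3°.
Sensor half-swath on the ground ≈ 555·tan(23.5°) = 241 km = 2.17° of latitude.
Maximum observable latitude ≈ 76.3 + 2.17 = 78.5°.

78.5°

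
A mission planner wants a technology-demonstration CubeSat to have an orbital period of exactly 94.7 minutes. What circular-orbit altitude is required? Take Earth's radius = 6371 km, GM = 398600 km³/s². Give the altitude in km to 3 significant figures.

T = 94.7 min = 5682.0 s.
From T = 2π√(a³/μ): a = (μ T²/4π²)^(1/3) = (398600 × 5682.0² / 4π²)^(1/3) = 6882 km.
Altitude h = a − R = 6882 − 6371 = 511 km.

511 km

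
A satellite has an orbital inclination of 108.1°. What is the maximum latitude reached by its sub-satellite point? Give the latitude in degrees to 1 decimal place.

Retrograde orbit: the ground track reaches ±(180° − i) = ±(180 − 108.1) = ±71.9°.

71.9°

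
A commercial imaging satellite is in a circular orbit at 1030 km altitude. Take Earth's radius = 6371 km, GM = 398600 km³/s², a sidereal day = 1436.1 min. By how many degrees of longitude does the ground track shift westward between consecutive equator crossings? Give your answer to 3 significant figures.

26.5°

Semi-major axis a = 6371 + 1030 = 7401 km. Period T = 2π√(a³/μ) = 2π√(7401³/398600) = 6336.5 s = 105.61 min.
During one orbit Earth rotates (6336.5 / 86166) × 360° = 26.47°.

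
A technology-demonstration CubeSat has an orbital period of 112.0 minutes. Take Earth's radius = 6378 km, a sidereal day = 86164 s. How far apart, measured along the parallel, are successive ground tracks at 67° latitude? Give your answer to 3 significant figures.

T = 112.0 min = 6720.0 s.
Node shift per orbit = (6720.0/86164) × 360° = 28.08°.
Equatorial spacing = 28.08 × 111.3 km/° = 3125 km.
At 67° latitude, spacing = 3125 × cos(67°) = 1221 km.

1220 km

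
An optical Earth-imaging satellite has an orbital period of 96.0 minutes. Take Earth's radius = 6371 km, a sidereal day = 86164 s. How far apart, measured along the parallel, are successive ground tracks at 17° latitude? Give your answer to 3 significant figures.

2560 km

T = 96.0 min = 5760.0 s.
Node shift per orbit = (5760.0/86164) × 360° = 24.07°.
Equatorial spacing = 24.07 × 111.2 km/° = 2676 km.
At 17° latitude, spacing = 2676 × cos(17°) = 2559 km.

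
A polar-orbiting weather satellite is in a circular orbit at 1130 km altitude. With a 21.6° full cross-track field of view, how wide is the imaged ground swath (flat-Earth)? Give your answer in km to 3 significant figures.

431 km

Half-angle = 21.6°/2 = 10.8°.
Swath width ≈ 2h·tan(θ/2) = 2 × 1130 × tan(10.8°) = 431.1 km.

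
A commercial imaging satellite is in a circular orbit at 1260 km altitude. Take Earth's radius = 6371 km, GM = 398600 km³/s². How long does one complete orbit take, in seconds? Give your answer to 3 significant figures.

Semi-major axis a = 6371 + 1260 = 7631 km. Period T = 2π√(a³/μ) = 2π√(7631³/398600) = 6634.1 s = 110.57 min.

6630 seconds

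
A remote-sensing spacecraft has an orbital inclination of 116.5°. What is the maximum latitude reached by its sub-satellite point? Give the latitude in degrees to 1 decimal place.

63.5°

Retrograde orbit: the ground track reaches ±(180° − i) = ±(180 − 116.5) = ±63.5°.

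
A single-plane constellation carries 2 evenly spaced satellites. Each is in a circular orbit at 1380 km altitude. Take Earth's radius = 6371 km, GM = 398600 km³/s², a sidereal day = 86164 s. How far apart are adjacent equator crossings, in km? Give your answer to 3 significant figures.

1580 km

Semi-major axis a = 6371 + 1380 = 7751 km. Period T = 2π√(a³/μ) = 2π√(7751³/398600) = 6791.2 s = 113.19 min.
Single-satellite node shift = (6791.2/86164) × 360° = 28.37°.
With 2 satellites evenly phased, successive equator crossings are 28.37/2 = 14.187° apart.
That is 14.187 × 111.2 = 1578 km at the equator.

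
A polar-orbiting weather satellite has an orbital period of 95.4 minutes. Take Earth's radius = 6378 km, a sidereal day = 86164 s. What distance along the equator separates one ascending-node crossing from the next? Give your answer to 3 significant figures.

2660 km

T = 95.4 min = 5724.0 s.
During one orbit Earth rotates (5724.0 / 86164) × 360° = 23.92°.
At the equator that is 23.92° × (2π·6378/360) km/° = 23.92 × 111.3 = 2662 km.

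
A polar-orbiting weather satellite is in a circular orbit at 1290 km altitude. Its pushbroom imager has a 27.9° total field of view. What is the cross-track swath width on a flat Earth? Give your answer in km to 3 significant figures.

Half-angle = 27.9°/2 = 13.95°.
Swath width ≈ 2h·tan(θ/2) = 2 × 1290 × tan(13.95°) = 640.9 km.

641 km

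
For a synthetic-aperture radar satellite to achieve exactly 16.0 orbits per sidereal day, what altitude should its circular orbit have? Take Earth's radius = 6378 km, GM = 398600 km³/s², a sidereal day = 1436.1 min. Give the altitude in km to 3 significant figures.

Required period T = 86166 / 16.0 = 5385.4 s.
From T = 2π√(a³/μ): a = (μ T²/4π²)^(1/3) = (398600 × 5385.4² / 4π²)^(1/3) = 6641 km.
Altitude h = a − R = 6641 − 6378 = 263 km.

263 km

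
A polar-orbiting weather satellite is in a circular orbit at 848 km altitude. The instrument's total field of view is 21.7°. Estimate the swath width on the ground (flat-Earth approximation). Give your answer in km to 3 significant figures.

Half-angle = 21.7°/2 = 10.85°.
Swath width ≈ 2h·tan(θ/2) = 2 × 848 × tan(10.85°) = 325.1 km.

325 km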